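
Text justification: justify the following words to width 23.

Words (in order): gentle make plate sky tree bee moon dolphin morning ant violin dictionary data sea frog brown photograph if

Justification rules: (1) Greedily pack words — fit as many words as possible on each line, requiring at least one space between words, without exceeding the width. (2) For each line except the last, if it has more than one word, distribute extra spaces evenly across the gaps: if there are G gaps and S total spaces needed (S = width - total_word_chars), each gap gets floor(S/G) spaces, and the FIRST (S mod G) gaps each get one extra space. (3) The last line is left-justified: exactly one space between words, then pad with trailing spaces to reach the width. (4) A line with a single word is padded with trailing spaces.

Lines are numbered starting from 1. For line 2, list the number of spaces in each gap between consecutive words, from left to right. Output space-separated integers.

Answer: 2 2 1

Derivation:
Line 1: ['gentle', 'make', 'plate', 'sky'] (min_width=21, slack=2)
Line 2: ['tree', 'bee', 'moon', 'dolphin'] (min_width=21, slack=2)
Line 3: ['morning', 'ant', 'violin'] (min_width=18, slack=5)
Line 4: ['dictionary', 'data', 'sea'] (min_width=19, slack=4)
Line 5: ['frog', 'brown', 'photograph'] (min_width=21, slack=2)
Line 6: ['if'] (min_width=2, slack=21)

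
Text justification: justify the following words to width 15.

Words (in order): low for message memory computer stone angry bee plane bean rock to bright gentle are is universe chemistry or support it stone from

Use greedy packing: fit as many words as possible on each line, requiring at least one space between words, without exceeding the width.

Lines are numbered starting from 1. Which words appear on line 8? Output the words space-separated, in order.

Line 1: ['low', 'for', 'message'] (min_width=15, slack=0)
Line 2: ['memory', 'computer'] (min_width=15, slack=0)
Line 3: ['stone', 'angry', 'bee'] (min_width=15, slack=0)
Line 4: ['plane', 'bean', 'rock'] (min_width=15, slack=0)
Line 5: ['to', 'bright'] (min_width=9, slack=6)
Line 6: ['gentle', 'are', 'is'] (min_width=13, slack=2)
Line 7: ['universe'] (min_width=8, slack=7)
Line 8: ['chemistry', 'or'] (min_width=12, slack=3)
Line 9: ['support', 'it'] (min_width=10, slack=5)
Line 10: ['stone', 'from'] (min_width=10, slack=5)

Answer: chemistry or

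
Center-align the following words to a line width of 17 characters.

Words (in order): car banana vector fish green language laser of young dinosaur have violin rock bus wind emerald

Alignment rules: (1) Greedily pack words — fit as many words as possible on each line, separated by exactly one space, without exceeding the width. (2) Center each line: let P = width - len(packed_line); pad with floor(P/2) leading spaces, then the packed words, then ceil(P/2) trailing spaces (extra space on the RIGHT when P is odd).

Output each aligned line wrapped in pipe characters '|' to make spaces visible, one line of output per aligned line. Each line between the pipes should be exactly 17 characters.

Line 1: ['car', 'banana', 'vector'] (min_width=17, slack=0)
Line 2: ['fish', 'green'] (min_width=10, slack=7)
Line 3: ['language', 'laser', 'of'] (min_width=17, slack=0)
Line 4: ['young', 'dinosaur'] (min_width=14, slack=3)
Line 5: ['have', 'violin', 'rock'] (min_width=16, slack=1)
Line 6: ['bus', 'wind', 'emerald'] (min_width=16, slack=1)

Answer: |car banana vector|
|   fish green    |
|language laser of|
| young dinosaur  |
|have violin rock |
|bus wind emerald |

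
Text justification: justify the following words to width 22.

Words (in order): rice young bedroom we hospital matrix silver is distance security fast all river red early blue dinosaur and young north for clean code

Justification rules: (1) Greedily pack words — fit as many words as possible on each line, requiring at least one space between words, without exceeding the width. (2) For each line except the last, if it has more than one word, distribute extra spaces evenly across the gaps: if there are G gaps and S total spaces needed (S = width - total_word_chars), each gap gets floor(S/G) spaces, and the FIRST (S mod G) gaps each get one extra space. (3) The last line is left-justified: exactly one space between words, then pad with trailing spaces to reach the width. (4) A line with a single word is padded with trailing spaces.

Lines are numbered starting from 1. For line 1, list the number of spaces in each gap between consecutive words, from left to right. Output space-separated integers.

Answer: 2 1 1

Derivation:
Line 1: ['rice', 'young', 'bedroom', 'we'] (min_width=21, slack=1)
Line 2: ['hospital', 'matrix', 'silver'] (min_width=22, slack=0)
Line 3: ['is', 'distance', 'security'] (min_width=20, slack=2)
Line 4: ['fast', 'all', 'river', 'red'] (min_width=18, slack=4)
Line 5: ['early', 'blue', 'dinosaur'] (min_width=19, slack=3)
Line 6: ['and', 'young', 'north', 'for'] (min_width=19, slack=3)
Line 7: ['clean', 'code'] (min_width=10, slack=12)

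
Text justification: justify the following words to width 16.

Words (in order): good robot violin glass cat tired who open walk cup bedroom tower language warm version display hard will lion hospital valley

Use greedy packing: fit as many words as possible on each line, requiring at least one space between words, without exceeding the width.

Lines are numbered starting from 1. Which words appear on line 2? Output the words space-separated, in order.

Line 1: ['good', 'robot'] (min_width=10, slack=6)
Line 2: ['violin', 'glass', 'cat'] (min_width=16, slack=0)
Line 3: ['tired', 'who', 'open'] (min_width=14, slack=2)
Line 4: ['walk', 'cup', 'bedroom'] (min_width=16, slack=0)
Line 5: ['tower', 'language'] (min_width=14, slack=2)
Line 6: ['warm', 'version'] (min_width=12, slack=4)
Line 7: ['display', 'hard'] (min_width=12, slack=4)
Line 8: ['will', 'lion'] (min_width=9, slack=7)
Line 9: ['hospital', 'valley'] (min_width=15, slack=1)

Answer: violin glass cat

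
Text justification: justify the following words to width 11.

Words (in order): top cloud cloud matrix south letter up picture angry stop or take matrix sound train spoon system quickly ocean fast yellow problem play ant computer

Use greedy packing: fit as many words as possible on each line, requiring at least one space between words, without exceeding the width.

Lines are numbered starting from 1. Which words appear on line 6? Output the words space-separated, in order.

Answer: picture

Derivation:
Line 1: ['top', 'cloud'] (min_width=9, slack=2)
Line 2: ['cloud'] (min_width=5, slack=6)
Line 3: ['matrix'] (min_width=6, slack=5)
Line 4: ['south'] (min_width=5, slack=6)
Line 5: ['letter', 'up'] (min_width=9, slack=2)
Line 6: ['picture'] (min_width=7, slack=4)
Line 7: ['angry', 'stop'] (min_width=10, slack=1)
Line 8: ['or', 'take'] (min_width=7, slack=4)
Line 9: ['matrix'] (min_width=6, slack=5)
Line 10: ['sound', 'train'] (min_width=11, slack=0)
Line 11: ['spoon'] (min_width=5, slack=6)
Line 12: ['system'] (min_width=6, slack=5)
Line 13: ['quickly'] (min_width=7, slack=4)
Line 14: ['ocean', 'fast'] (min_width=10, slack=1)
Line 15: ['yellow'] (min_width=6, slack=5)
Line 16: ['problem'] (min_width=7, slack=4)
Line 17: ['play', 'ant'] (min_width=8, slack=3)
Line 18: ['computer'] (min_width=8, slack=3)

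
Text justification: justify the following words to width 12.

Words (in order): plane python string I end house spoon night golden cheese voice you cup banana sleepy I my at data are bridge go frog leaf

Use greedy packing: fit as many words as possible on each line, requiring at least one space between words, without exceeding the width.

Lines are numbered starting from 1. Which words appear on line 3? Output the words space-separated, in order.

Line 1: ['plane', 'python'] (min_width=12, slack=0)
Line 2: ['string', 'I', 'end'] (min_width=12, slack=0)
Line 3: ['house', 'spoon'] (min_width=11, slack=1)
Line 4: ['night', 'golden'] (min_width=12, slack=0)
Line 5: ['cheese', 'voice'] (min_width=12, slack=0)
Line 6: ['you', 'cup'] (min_width=7, slack=5)
Line 7: ['banana'] (min_width=6, slack=6)
Line 8: ['sleepy', 'I', 'my'] (min_width=11, slack=1)
Line 9: ['at', 'data', 'are'] (min_width=11, slack=1)
Line 10: ['bridge', 'go'] (min_width=9, slack=3)
Line 11: ['frog', 'leaf'] (min_width=9, slack=3)

Answer: house spoon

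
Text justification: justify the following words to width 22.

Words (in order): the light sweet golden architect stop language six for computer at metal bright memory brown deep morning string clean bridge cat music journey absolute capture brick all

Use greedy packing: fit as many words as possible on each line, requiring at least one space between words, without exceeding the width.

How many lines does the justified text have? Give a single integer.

Answer: 9

Derivation:
Line 1: ['the', 'light', 'sweet', 'golden'] (min_width=22, slack=0)
Line 2: ['architect', 'stop'] (min_width=14, slack=8)
Line 3: ['language', 'six', 'for'] (min_width=16, slack=6)
Line 4: ['computer', 'at', 'metal'] (min_width=17, slack=5)
Line 5: ['bright', 'memory', 'brown'] (min_width=19, slack=3)
Line 6: ['deep', 'morning', 'string'] (min_width=19, slack=3)
Line 7: ['clean', 'bridge', 'cat', 'music'] (min_width=22, slack=0)
Line 8: ['journey', 'absolute'] (min_width=16, slack=6)
Line 9: ['capture', 'brick', 'all'] (min_width=17, slack=5)
Total lines: 9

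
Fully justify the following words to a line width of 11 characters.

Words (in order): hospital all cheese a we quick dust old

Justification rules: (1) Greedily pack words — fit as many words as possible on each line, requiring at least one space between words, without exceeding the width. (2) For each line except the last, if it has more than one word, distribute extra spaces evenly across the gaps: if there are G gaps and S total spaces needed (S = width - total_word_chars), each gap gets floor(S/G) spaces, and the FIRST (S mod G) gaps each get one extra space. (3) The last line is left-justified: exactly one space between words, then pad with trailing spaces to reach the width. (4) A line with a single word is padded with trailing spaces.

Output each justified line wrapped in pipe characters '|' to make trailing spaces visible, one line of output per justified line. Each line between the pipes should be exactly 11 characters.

Line 1: ['hospital'] (min_width=8, slack=3)
Line 2: ['all', 'cheese'] (min_width=10, slack=1)
Line 3: ['a', 'we', 'quick'] (min_width=10, slack=1)
Line 4: ['dust', 'old'] (min_width=8, slack=3)

Answer: |hospital   |
|all  cheese|
|a  we quick|
|dust old   |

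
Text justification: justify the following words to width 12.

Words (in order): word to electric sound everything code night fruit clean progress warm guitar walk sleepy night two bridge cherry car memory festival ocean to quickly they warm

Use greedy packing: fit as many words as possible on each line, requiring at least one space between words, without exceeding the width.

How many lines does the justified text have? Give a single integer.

Line 1: ['word', 'to'] (min_width=7, slack=5)
Line 2: ['electric'] (min_width=8, slack=4)
Line 3: ['sound'] (min_width=5, slack=7)
Line 4: ['everything'] (min_width=10, slack=2)
Line 5: ['code', 'night'] (min_width=10, slack=2)
Line 6: ['fruit', 'clean'] (min_width=11, slack=1)
Line 7: ['progress'] (min_width=8, slack=4)
Line 8: ['warm', 'guitar'] (min_width=11, slack=1)
Line 9: ['walk', 'sleepy'] (min_width=11, slack=1)
Line 10: ['night', 'two'] (min_width=9, slack=3)
Line 11: ['bridge'] (min_width=6, slack=6)
Line 12: ['cherry', 'car'] (min_width=10, slack=2)
Line 13: ['memory'] (min_width=6, slack=6)
Line 14: ['festival'] (min_width=8, slack=4)
Line 15: ['ocean', 'to'] (min_width=8, slack=4)
Line 16: ['quickly', 'they'] (min_width=12, slack=0)
Line 17: ['warm'] (min_width=4, slack=8)
Total lines: 17

Answer: 17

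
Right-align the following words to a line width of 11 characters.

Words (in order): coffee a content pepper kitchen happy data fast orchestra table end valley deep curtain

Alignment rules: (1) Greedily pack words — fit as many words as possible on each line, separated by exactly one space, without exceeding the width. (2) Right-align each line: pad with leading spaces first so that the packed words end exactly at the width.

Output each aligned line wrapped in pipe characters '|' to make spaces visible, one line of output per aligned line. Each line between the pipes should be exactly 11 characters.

Answer: |   coffee a|
|    content|
|     pepper|
|    kitchen|
| happy data|
|       fast|
|  orchestra|
|  table end|
|valley deep|
|    curtain|

Derivation:
Line 1: ['coffee', 'a'] (min_width=8, slack=3)
Line 2: ['content'] (min_width=7, slack=4)
Line 3: ['pepper'] (min_width=6, slack=5)
Line 4: ['kitchen'] (min_width=7, slack=4)
Line 5: ['happy', 'data'] (min_width=10, slack=1)
Line 6: ['fast'] (min_width=4, slack=7)
Line 7: ['orchestra'] (min_width=9, slack=2)
Line 8: ['table', 'end'] (min_width=9, slack=2)
Line 9: ['valley', 'deep'] (min_width=11, slack=0)
Line 10: ['curtain'] (min_width=7, slack=4)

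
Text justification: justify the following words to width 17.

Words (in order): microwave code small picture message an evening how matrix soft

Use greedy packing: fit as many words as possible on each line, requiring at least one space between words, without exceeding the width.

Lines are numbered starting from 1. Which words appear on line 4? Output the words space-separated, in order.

Answer: evening how

Derivation:
Line 1: ['microwave', 'code'] (min_width=14, slack=3)
Line 2: ['small', 'picture'] (min_width=13, slack=4)
Line 3: ['message', 'an'] (min_width=10, slack=7)
Line 4: ['evening', 'how'] (min_width=11, slack=6)
Line 5: ['matrix', 'soft'] (min_width=11, slack=6)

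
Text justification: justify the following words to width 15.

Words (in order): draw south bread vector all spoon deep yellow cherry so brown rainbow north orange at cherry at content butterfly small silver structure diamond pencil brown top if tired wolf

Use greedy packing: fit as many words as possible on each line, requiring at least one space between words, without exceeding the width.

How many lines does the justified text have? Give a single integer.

Line 1: ['draw', 'south'] (min_width=10, slack=5)
Line 2: ['bread', 'vector'] (min_width=12, slack=3)
Line 3: ['all', 'spoon', 'deep'] (min_width=14, slack=1)
Line 4: ['yellow', 'cherry'] (min_width=13, slack=2)
Line 5: ['so', 'brown'] (min_width=8, slack=7)
Line 6: ['rainbow', 'north'] (min_width=13, slack=2)
Line 7: ['orange', 'at'] (min_width=9, slack=6)
Line 8: ['cherry', 'at'] (min_width=9, slack=6)
Line 9: ['content'] (min_width=7, slack=8)
Line 10: ['butterfly', 'small'] (min_width=15, slack=0)
Line 11: ['silver'] (min_width=6, slack=9)
Line 12: ['structure'] (min_width=9, slack=6)
Line 13: ['diamond', 'pencil'] (min_width=14, slack=1)
Line 14: ['brown', 'top', 'if'] (min_width=12, slack=3)
Line 15: ['tired', 'wolf'] (min_width=10, slack=5)
Total lines: 15

Answer: 15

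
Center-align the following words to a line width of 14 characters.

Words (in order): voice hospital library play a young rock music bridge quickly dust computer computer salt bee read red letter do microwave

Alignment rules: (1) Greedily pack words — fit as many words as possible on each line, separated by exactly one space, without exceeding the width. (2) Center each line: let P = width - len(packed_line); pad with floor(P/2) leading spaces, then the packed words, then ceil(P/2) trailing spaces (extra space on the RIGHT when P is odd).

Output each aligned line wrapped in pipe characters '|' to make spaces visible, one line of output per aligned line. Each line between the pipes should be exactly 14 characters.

Answer: |voice hospital|
|library play a|
|  young rock  |
| music bridge |
| quickly dust |
|   computer   |
|computer salt |
| bee read red |
|  letter do   |
|  microwave   |

Derivation:
Line 1: ['voice', 'hospital'] (min_width=14, slack=0)
Line 2: ['library', 'play', 'a'] (min_width=14, slack=0)
Line 3: ['young', 'rock'] (min_width=10, slack=4)
Line 4: ['music', 'bridge'] (min_width=12, slack=2)
Line 5: ['quickly', 'dust'] (min_width=12, slack=2)
Line 6: ['computer'] (min_width=8, slack=6)
Line 7: ['computer', 'salt'] (min_width=13, slack=1)
Line 8: ['bee', 'read', 'red'] (min_width=12, slack=2)
Line 9: ['letter', 'do'] (min_width=9, slack=5)
Line 10: ['microwave'] (min_width=9, slack=5)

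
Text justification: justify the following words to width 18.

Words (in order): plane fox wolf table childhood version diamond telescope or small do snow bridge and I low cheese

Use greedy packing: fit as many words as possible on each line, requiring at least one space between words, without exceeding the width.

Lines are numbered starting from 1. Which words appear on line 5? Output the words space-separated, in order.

Line 1: ['plane', 'fox', 'wolf'] (min_width=14, slack=4)
Line 2: ['table', 'childhood'] (min_width=15, slack=3)
Line 3: ['version', 'diamond'] (min_width=15, slack=3)
Line 4: ['telescope', 'or', 'small'] (min_width=18, slack=0)
Line 5: ['do', 'snow', 'bridge', 'and'] (min_width=18, slack=0)
Line 6: ['I', 'low', 'cheese'] (min_width=12, slack=6)

Answer: do snow bridge and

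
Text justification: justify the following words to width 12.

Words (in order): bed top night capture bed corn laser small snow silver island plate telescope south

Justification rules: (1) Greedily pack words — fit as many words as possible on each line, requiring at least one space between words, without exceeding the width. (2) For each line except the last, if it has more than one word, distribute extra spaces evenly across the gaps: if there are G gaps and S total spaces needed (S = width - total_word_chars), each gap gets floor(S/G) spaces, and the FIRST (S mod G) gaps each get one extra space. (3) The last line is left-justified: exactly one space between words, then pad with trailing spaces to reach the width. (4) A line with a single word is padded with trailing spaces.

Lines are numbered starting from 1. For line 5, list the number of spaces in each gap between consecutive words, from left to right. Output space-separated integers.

Answer: 3

Derivation:
Line 1: ['bed', 'top'] (min_width=7, slack=5)
Line 2: ['night'] (min_width=5, slack=7)
Line 3: ['capture', 'bed'] (min_width=11, slack=1)
Line 4: ['corn', 'laser'] (min_width=10, slack=2)
Line 5: ['small', 'snow'] (min_width=10, slack=2)
Line 6: ['silver'] (min_width=6, slack=6)
Line 7: ['island', 'plate'] (min_width=12, slack=0)
Line 8: ['telescope'] (min_width=9, slack=3)
Line 9: ['south'] (min_width=5, slack=7)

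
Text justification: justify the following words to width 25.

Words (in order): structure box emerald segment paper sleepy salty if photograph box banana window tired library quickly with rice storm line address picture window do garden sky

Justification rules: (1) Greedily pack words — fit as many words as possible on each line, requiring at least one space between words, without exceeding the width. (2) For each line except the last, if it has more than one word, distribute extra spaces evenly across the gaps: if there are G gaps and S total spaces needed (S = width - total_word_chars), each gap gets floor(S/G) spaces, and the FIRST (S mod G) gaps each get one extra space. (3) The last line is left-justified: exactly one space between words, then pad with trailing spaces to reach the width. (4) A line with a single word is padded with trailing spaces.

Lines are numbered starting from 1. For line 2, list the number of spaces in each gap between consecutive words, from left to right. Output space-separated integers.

Answer: 4 3

Derivation:
Line 1: ['structure', 'box', 'emerald'] (min_width=21, slack=4)
Line 2: ['segment', 'paper', 'sleepy'] (min_width=20, slack=5)
Line 3: ['salty', 'if', 'photograph', 'box'] (min_width=23, slack=2)
Line 4: ['banana', 'window', 'tired'] (min_width=19, slack=6)
Line 5: ['library', 'quickly', 'with', 'rice'] (min_width=25, slack=0)
Line 6: ['storm', 'line', 'address'] (min_width=18, slack=7)
Line 7: ['picture', 'window', 'do', 'garden'] (min_width=24, slack=1)
Line 8: ['sky'] (min_width=3, slack=22)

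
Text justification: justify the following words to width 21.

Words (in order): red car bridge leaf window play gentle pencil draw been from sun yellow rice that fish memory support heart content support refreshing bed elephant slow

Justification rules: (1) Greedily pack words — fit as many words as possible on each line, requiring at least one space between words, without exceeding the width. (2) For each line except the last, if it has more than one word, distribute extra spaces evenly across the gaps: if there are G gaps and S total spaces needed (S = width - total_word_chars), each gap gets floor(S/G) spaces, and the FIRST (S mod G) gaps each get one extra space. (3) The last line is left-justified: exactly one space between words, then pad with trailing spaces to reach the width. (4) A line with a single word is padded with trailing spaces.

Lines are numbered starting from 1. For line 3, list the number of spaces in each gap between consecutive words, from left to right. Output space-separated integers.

Line 1: ['red', 'car', 'bridge', 'leaf'] (min_width=19, slack=2)
Line 2: ['window', 'play', 'gentle'] (min_width=18, slack=3)
Line 3: ['pencil', 'draw', 'been', 'from'] (min_width=21, slack=0)
Line 4: ['sun', 'yellow', 'rice', 'that'] (min_width=20, slack=1)
Line 5: ['fish', 'memory', 'support'] (min_width=19, slack=2)
Line 6: ['heart', 'content', 'support'] (min_width=21, slack=0)
Line 7: ['refreshing', 'bed'] (min_width=14, slack=7)
Line 8: ['elephant', 'slow'] (min_width=13, slack=8)

Answer: 1 1 1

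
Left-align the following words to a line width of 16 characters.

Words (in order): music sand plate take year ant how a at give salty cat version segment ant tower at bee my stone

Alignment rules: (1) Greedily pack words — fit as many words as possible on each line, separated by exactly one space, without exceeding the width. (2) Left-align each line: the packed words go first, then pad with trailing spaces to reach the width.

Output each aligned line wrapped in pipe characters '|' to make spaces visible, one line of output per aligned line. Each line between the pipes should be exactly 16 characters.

Line 1: ['music', 'sand', 'plate'] (min_width=16, slack=0)
Line 2: ['take', 'year', 'ant'] (min_width=13, slack=3)
Line 3: ['how', 'a', 'at', 'give'] (min_width=13, slack=3)
Line 4: ['salty', 'cat'] (min_width=9, slack=7)
Line 5: ['version', 'segment'] (min_width=15, slack=1)
Line 6: ['ant', 'tower', 'at', 'bee'] (min_width=16, slack=0)
Line 7: ['my', 'stone'] (min_width=8, slack=8)

Answer: |music sand plate|
|take year ant   |
|how a at give   |
|salty cat       |
|version segment |
|ant tower at bee|
|my stone        |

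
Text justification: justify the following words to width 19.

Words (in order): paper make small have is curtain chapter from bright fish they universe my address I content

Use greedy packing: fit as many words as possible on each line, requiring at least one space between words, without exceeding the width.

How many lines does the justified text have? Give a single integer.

Answer: 6

Derivation:
Line 1: ['paper', 'make', 'small'] (min_width=16, slack=3)
Line 2: ['have', 'is', 'curtain'] (min_width=15, slack=4)
Line 3: ['chapter', 'from', 'bright'] (min_width=19, slack=0)
Line 4: ['fish', 'they', 'universe'] (min_width=18, slack=1)
Line 5: ['my', 'address', 'I'] (min_width=12, slack=7)
Line 6: ['content'] (min_width=7, slack=12)
Total lines: 6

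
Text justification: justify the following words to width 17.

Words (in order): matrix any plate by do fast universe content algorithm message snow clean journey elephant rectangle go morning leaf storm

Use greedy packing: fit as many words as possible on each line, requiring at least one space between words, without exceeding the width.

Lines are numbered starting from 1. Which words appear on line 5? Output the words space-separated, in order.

Answer: snow clean

Derivation:
Line 1: ['matrix', 'any', 'plate'] (min_width=16, slack=1)
Line 2: ['by', 'do', 'fast'] (min_width=10, slack=7)
Line 3: ['universe', 'content'] (min_width=16, slack=1)
Line 4: ['algorithm', 'message'] (min_width=17, slack=0)
Line 5: ['snow', 'clean'] (min_width=10, slack=7)
Line 6: ['journey', 'elephant'] (min_width=16, slack=1)
Line 7: ['rectangle', 'go'] (min_width=12, slack=5)
Line 8: ['morning', 'leaf'] (min_width=12, slack=5)
Line 9: ['storm'] (min_width=5, slack=12)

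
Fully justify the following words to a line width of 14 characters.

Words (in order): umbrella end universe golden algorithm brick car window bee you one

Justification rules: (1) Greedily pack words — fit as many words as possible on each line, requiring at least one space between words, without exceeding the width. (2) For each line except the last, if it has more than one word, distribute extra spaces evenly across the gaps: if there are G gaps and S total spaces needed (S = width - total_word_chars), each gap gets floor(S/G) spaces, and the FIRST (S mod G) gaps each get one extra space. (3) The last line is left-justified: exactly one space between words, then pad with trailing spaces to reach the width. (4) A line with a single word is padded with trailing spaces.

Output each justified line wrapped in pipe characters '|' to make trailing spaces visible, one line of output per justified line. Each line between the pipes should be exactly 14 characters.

Answer: |umbrella   end|
|universe      |
|golden        |
|algorithm     |
|brick      car|
|window bee you|
|one           |

Derivation:
Line 1: ['umbrella', 'end'] (min_width=12, slack=2)
Line 2: ['universe'] (min_width=8, slack=6)
Line 3: ['golden'] (min_width=6, slack=8)
Line 4: ['algorithm'] (min_width=9, slack=5)
Line 5: ['brick', 'car'] (min_width=9, slack=5)
Line 6: ['window', 'bee', 'you'] (min_width=14, slack=0)
Line 7: ['one'] (min_width=3, slack=11)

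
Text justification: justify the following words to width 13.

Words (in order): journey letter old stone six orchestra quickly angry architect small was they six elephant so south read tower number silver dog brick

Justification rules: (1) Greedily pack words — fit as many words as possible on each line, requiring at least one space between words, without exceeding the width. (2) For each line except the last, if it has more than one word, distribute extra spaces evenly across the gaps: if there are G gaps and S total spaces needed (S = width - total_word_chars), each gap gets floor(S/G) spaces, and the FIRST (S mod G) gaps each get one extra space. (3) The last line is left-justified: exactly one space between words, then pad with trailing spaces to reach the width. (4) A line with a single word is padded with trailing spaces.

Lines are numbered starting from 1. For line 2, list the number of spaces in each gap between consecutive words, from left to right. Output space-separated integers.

Answer: 4

Derivation:
Line 1: ['journey'] (min_width=7, slack=6)
Line 2: ['letter', 'old'] (min_width=10, slack=3)
Line 3: ['stone', 'six'] (min_width=9, slack=4)
Line 4: ['orchestra'] (min_width=9, slack=4)
Line 5: ['quickly', 'angry'] (min_width=13, slack=0)
Line 6: ['architect'] (min_width=9, slack=4)
Line 7: ['small', 'was'] (min_width=9, slack=4)
Line 8: ['they', 'six'] (min_width=8, slack=5)
Line 9: ['elephant', 'so'] (min_width=11, slack=2)
Line 10: ['south', 'read'] (min_width=10, slack=3)
Line 11: ['tower', 'number'] (min_width=12, slack=1)
Line 12: ['silver', 'dog'] (min_width=10, slack=3)
Line 13: ['brick'] (min_width=5, slack=8)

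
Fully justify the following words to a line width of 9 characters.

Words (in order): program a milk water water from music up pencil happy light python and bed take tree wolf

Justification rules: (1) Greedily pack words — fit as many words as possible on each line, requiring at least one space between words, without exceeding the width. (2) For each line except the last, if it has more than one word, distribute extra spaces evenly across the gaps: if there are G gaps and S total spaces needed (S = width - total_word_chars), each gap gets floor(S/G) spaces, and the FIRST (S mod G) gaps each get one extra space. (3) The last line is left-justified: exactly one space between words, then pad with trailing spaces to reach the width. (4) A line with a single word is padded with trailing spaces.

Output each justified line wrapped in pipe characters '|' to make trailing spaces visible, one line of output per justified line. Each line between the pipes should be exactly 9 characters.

Line 1: ['program', 'a'] (min_width=9, slack=0)
Line 2: ['milk'] (min_width=4, slack=5)
Line 3: ['water'] (min_width=5, slack=4)
Line 4: ['water'] (min_width=5, slack=4)
Line 5: ['from'] (min_width=4, slack=5)
Line 6: ['music', 'up'] (min_width=8, slack=1)
Line 7: ['pencil'] (min_width=6, slack=3)
Line 8: ['happy'] (min_width=5, slack=4)
Line 9: ['light'] (min_width=5, slack=4)
Line 10: ['python'] (min_width=6, slack=3)
Line 11: ['and', 'bed'] (min_width=7, slack=2)
Line 12: ['take', 'tree'] (min_width=9, slack=0)
Line 13: ['wolf'] (min_width=4, slack=5)

Answer: |program a|
|milk     |
|water    |
|water    |
|from     |
|music  up|
|pencil   |
|happy    |
|light    |
|python   |
|and   bed|
|take tree|
|wolf     |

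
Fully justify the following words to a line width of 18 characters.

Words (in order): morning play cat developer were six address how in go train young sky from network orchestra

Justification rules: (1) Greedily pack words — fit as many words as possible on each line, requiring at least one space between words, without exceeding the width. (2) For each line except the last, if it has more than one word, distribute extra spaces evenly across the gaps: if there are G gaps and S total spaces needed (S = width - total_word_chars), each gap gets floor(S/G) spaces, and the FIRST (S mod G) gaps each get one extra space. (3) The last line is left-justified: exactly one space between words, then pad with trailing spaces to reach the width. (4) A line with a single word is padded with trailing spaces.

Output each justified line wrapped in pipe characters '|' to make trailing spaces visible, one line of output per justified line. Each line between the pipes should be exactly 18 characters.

Answer: |morning  play  cat|
|developer were six|
|address  how in go|
|train   young  sky|
|from       network|
|orchestra         |

Derivation:
Line 1: ['morning', 'play', 'cat'] (min_width=16, slack=2)
Line 2: ['developer', 'were', 'six'] (min_width=18, slack=0)
Line 3: ['address', 'how', 'in', 'go'] (min_width=17, slack=1)
Line 4: ['train', 'young', 'sky'] (min_width=15, slack=3)
Line 5: ['from', 'network'] (min_width=12, slack=6)
Line 6: ['orchestra'] (min_width=9, slack=9)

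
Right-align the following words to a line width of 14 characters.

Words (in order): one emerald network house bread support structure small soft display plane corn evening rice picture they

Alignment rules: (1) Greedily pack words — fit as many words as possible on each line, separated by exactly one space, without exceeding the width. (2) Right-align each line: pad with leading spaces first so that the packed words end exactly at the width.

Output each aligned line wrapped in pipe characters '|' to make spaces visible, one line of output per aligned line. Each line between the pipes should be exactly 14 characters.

Answer: |   one emerald|
| network house|
| bread support|
|     structure|
|    small soft|
| display plane|
|  corn evening|
|  rice picture|
|          they|

Derivation:
Line 1: ['one', 'emerald'] (min_width=11, slack=3)
Line 2: ['network', 'house'] (min_width=13, slack=1)
Line 3: ['bread', 'support'] (min_width=13, slack=1)
Line 4: ['structure'] (min_width=9, slack=5)
Line 5: ['small', 'soft'] (min_width=10, slack=4)
Line 6: ['display', 'plane'] (min_width=13, slack=1)
Line 7: ['corn', 'evening'] (min_width=12, slack=2)
Line 8: ['rice', 'picture'] (min_width=12, slack=2)
Line 9: ['they'] (min_width=4, slack=10)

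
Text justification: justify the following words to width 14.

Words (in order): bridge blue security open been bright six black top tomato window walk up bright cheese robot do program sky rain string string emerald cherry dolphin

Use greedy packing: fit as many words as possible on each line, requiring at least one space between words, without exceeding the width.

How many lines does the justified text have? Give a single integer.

Line 1: ['bridge', 'blue'] (min_width=11, slack=3)
Line 2: ['security', 'open'] (min_width=13, slack=1)
Line 3: ['been', 'bright'] (min_width=11, slack=3)
Line 4: ['six', 'black', 'top'] (min_width=13, slack=1)
Line 5: ['tomato', 'window'] (min_width=13, slack=1)
Line 6: ['walk', 'up', 'bright'] (min_width=14, slack=0)
Line 7: ['cheese', 'robot'] (min_width=12, slack=2)
Line 8: ['do', 'program', 'sky'] (min_width=14, slack=0)
Line 9: ['rain', 'string'] (min_width=11, slack=3)
Line 10: ['string', 'emerald'] (min_width=14, slack=0)
Line 11: ['cherry', 'dolphin'] (min_width=14, slack=0)
Total lines: 11

Answer: 11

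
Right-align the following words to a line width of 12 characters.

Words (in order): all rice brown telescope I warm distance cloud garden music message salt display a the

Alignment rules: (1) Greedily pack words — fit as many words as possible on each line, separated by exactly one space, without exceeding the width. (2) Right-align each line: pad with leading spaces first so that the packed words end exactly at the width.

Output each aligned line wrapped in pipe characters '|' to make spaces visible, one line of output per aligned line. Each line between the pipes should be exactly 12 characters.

Line 1: ['all', 'rice'] (min_width=8, slack=4)
Line 2: ['brown'] (min_width=5, slack=7)
Line 3: ['telescope', 'I'] (min_width=11, slack=1)
Line 4: ['warm'] (min_width=4, slack=8)
Line 5: ['distance'] (min_width=8, slack=4)
Line 6: ['cloud', 'garden'] (min_width=12, slack=0)
Line 7: ['music'] (min_width=5, slack=7)
Line 8: ['message', 'salt'] (min_width=12, slack=0)
Line 9: ['display', 'a'] (min_width=9, slack=3)
Line 10: ['the'] (min_width=3, slack=9)

Answer: |    all rice|
|       brown|
| telescope I|
|        warm|
|    distance|
|cloud garden|
|       music|
|message salt|
|   display a|
|         the|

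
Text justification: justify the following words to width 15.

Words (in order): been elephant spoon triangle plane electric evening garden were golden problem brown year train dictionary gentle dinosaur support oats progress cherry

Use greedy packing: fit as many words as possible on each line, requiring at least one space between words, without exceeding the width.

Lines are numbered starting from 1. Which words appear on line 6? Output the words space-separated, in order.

Line 1: ['been', 'elephant'] (min_width=13, slack=2)
Line 2: ['spoon', 'triangle'] (min_width=14, slack=1)
Line 3: ['plane', 'electric'] (min_width=14, slack=1)
Line 4: ['evening', 'garden'] (min_width=14, slack=1)
Line 5: ['were', 'golden'] (min_width=11, slack=4)
Line 6: ['problem', 'brown'] (min_width=13, slack=2)
Line 7: ['year', 'train'] (min_width=10, slack=5)
Line 8: ['dictionary'] (min_width=10, slack=5)
Line 9: ['gentle', 'dinosaur'] (min_width=15, slack=0)
Line 10: ['support', 'oats'] (min_width=12, slack=3)
Line 11: ['progress', 'cherry'] (min_width=15, slack=0)

Answer: problem brown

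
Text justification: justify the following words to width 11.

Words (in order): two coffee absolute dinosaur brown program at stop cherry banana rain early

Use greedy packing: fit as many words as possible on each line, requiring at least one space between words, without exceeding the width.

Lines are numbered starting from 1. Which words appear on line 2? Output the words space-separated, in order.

Line 1: ['two', 'coffee'] (min_width=10, slack=1)
Line 2: ['absolute'] (min_width=8, slack=3)
Line 3: ['dinosaur'] (min_width=8, slack=3)
Line 4: ['brown'] (min_width=5, slack=6)
Line 5: ['program', 'at'] (min_width=10, slack=1)
Line 6: ['stop', 'cherry'] (min_width=11, slack=0)
Line 7: ['banana', 'rain'] (min_width=11, slack=0)
Line 8: ['early'] (min_width=5, slack=6)

Answer: absolute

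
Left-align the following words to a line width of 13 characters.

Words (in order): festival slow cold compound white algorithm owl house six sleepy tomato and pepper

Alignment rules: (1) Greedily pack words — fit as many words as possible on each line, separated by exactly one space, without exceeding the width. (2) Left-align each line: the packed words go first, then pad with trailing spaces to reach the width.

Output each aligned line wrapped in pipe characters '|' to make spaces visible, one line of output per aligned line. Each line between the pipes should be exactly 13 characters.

Answer: |festival slow|
|cold compound|
|white        |
|algorithm owl|
|house six    |
|sleepy tomato|
|and pepper   |

Derivation:
Line 1: ['festival', 'slow'] (min_width=13, slack=0)
Line 2: ['cold', 'compound'] (min_width=13, slack=0)
Line 3: ['white'] (min_width=5, slack=8)
Line 4: ['algorithm', 'owl'] (min_width=13, slack=0)
Line 5: ['house', 'six'] (min_width=9, slack=4)
Line 6: ['sleepy', 'tomato'] (min_width=13, slack=0)
Line 7: ['and', 'pepper'] (min_width=10, slack=3)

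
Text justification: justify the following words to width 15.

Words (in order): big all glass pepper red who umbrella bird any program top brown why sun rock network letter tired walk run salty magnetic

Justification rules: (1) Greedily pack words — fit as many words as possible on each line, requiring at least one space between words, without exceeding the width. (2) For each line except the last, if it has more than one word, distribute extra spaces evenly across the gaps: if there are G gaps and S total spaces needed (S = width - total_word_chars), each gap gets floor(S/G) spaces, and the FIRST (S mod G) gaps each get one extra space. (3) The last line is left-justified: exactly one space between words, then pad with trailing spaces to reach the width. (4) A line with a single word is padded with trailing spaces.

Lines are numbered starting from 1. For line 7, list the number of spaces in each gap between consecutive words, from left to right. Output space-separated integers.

Line 1: ['big', 'all', 'glass'] (min_width=13, slack=2)
Line 2: ['pepper', 'red', 'who'] (min_width=14, slack=1)
Line 3: ['umbrella', 'bird'] (min_width=13, slack=2)
Line 4: ['any', 'program', 'top'] (min_width=15, slack=0)
Line 5: ['brown', 'why', 'sun'] (min_width=13, slack=2)
Line 6: ['rock', 'network'] (min_width=12, slack=3)
Line 7: ['letter', 'tired'] (min_width=12, slack=3)
Line 8: ['walk', 'run', 'salty'] (min_width=14, slack=1)
Line 9: ['magnetic'] (min_width=8, slack=7)

Answer: 4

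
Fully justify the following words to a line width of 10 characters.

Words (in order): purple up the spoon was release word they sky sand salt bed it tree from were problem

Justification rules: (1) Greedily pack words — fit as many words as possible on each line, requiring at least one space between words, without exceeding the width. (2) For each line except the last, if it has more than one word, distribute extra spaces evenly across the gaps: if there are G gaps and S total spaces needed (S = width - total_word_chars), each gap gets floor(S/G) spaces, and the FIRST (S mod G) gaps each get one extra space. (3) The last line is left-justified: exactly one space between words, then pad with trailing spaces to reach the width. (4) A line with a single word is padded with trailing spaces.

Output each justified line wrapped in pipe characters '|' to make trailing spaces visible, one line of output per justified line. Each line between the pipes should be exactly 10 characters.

Answer: |purple  up|
|the  spoon|
|was       |
|release   |
|word  they|
|sky   sand|
|salt   bed|
|it    tree|
|from  were|
|problem   |

Derivation:
Line 1: ['purple', 'up'] (min_width=9, slack=1)
Line 2: ['the', 'spoon'] (min_width=9, slack=1)
Line 3: ['was'] (min_width=3, slack=7)
Line 4: ['release'] (min_width=7, slack=3)
Line 5: ['word', 'they'] (min_width=9, slack=1)
Line 6: ['sky', 'sand'] (min_width=8, slack=2)
Line 7: ['salt', 'bed'] (min_width=8, slack=2)
Line 8: ['it', 'tree'] (min_width=7, slack=3)
Line 9: ['from', 'were'] (min_width=9, slack=1)
Line 10: ['problem'] (min_width=7, slack=3)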